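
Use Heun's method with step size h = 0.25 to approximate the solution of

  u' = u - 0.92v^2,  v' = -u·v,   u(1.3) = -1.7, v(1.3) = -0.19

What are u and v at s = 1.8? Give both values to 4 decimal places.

Heun on (u,v): k1 = f(s_n, state_n); k2 = f(s_n + h, state_n + h·k1); state_{n+1} = state_n + (h/2)·(k1 + k2).
1.300000: (-1.700000, -0.190000)
  k1 = (-1.733212, -0.323000)
  predictor → (-2.133303, -0.270750)
  k2 = (-2.200744, -0.577592)
  → (-2.191745, -0.302574)
1.550000: (-2.191745, -0.302574)
  k1 = (-2.275971, -0.663165)
  predictor → (-2.760737, -0.468365)
  k2 = (-2.962554, -1.293033)
  → (-2.846560, -0.547099)
(u(1.8), v(1.8)) ≈ (-2.8466, -0.5471)

-2.8466, -0.5471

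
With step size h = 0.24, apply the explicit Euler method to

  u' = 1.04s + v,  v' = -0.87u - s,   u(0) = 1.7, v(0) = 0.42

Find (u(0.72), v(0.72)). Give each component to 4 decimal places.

Euler on (u,v): u_{n+1} = u_n + h·u', v_{n+1} = v_n + h·v'.
0.000000: (1.700000, 0.420000); f=(0.420000, -1.479000) → (1.800800, 0.065040)
0.240000: (1.800800, 0.065040); f=(0.314640, -1.806696) → (1.876314, -0.368567)
0.480000: (1.876314, -0.368567); f=(0.130633, -2.112393) → (1.907666, -0.875541)
(u(0.72), v(0.72)) ≈ (1.9077, -0.8755)

1.9077, -0.8755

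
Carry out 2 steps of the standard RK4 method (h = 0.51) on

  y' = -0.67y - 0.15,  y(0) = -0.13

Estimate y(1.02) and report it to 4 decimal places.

RK4: k1 = f(t_n, y_n); k2 = f(t_n + h/2, y_n + (h/2)·k1); k3 = f(t_n + h/2, y_n + (h/2)·k2); k4 = f(t_n + h, y_n + h·k3); y_{n+1} = y_n + (h/6)·(k1 + 2k2 + 2k3 + k4).
t=0.000000, y=-0.130000:
  k1 = f(0.000000, -0.130000) = -0.062900
  k2 = f(0.255000, -0.146039) = -0.052154
  k3 = f(0.255000, -0.143299) = -0.053990
  k4 = f(0.510000, -0.157535) = -0.044452
  y ← -0.130000 + (0.51/6)·(k1 + 2k2 + 2k3 + k4) = -0.157169
t=0.510000, y=-0.157169:
  k1 = f(0.510000, -0.157169) = -0.044697
  k2 = f(0.765000, -0.168567) = -0.037060
  k3 = f(0.765000, -0.166620) = -0.038365
  k4 = f(1.020000, -0.176735) = -0.031587
  y ← -0.157169 + (0.51/6)·(k1 + 2k2 + 2k3 + k4) = -0.176476
y(1.02) ≈ -0.1765

-0.1765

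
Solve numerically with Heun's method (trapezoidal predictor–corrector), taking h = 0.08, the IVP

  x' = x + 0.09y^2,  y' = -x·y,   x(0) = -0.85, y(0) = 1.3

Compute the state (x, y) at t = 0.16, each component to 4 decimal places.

-0.9671, 1.5029

Heun on (x,y): k1 = f(t_n, state_n); k2 = f(t_n + h, state_n + h·k1); state_{n+1} = state_n + (h/2)·(k1 + k2).
0.000000: (-0.850000, 1.300000)
  k1 = (-0.697900, 1.105000)
  predictor → (-0.905832, 1.388400)
  k2 = (-0.732343, 1.257657)
  → (-0.907210, 1.394506)
0.080000: (-0.907210, 1.394506)
  k1 = (-0.732191, 1.265110)
  predictor → (-0.965785, 1.495715)
  k2 = (-0.764440, 1.444539)
  → (-0.967075, 1.502892)
(x(0.16), y(0.16)) ≈ (-0.9671, 1.5029)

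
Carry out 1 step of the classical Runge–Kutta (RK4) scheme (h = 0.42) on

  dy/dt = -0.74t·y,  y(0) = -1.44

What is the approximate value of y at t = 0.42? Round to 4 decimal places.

RK4: k1 = f(t_n, y_n); k2 = f(t_n + h/2, y_n + (h/2)·k1); k3 = f(t_n + h/2, y_n + (h/2)·k2); k4 = f(t_n + h, y_n + h·k3); y_{n+1} = y_n + (h/6)·(k1 + 2k2 + 2k3 + k4).
t=0.000000, y=-1.440000:
  k1 = f(0.000000, -1.440000) = 0.000000
  k2 = f(0.210000, -1.440000) = 0.223776
  k3 = f(0.210000, -1.393007) = 0.216473
  k4 = f(0.420000, -1.349081) = 0.419294
  y ← -1.440000 + (0.42/6)·(k1 + 2k2 + 2k3 + k4) = -1.349014
y(0.42) ≈ -1.3490

-1.3490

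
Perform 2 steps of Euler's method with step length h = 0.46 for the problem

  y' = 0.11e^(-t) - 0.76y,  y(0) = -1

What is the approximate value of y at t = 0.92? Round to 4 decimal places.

Euler: y_{n+1} = y_n + h·f(t_n, y_n).
t=0.000000, y=-1.000000: f=0.870000 → y ← -1.000000 + 0.46·0.870000 = -0.599800
t=0.460000, y=-0.599800: f=0.525289 → y ← -0.599800 + 0.46·0.525289 = -0.358167
y(0.92) ≈ -0.3582

-0.3582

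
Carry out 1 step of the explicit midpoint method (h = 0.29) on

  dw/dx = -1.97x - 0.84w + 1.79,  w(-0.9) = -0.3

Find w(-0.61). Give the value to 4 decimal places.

0.5888

Midpoint: k1 = f(x_n, w_n); k2 = f(x_n + h/2, w_n + (h/2)·k1); w_{n+1} = w_n + h·k2.
x=-0.900000, w=-0.300000:
  k1 = f(-0.900000, -0.300000) = 3.815000
  k2 = f(-0.755000, 0.253175) = 3.064683
  w ← -0.300000 + 0.29·3.064683 = 0.588758
w(-0.61) ≈ 0.5888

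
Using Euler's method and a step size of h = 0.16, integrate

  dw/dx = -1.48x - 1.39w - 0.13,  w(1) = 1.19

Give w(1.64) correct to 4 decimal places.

Euler: w_{n+1} = w_n + h·f(x_n, w_n).
x=1.000000, w=1.190000: f=-3.264100 → w ← 1.190000 + 0.16·(-3.264100) = 0.667744
x=1.160000, w=0.667744: f=-2.774964 → w ← 0.667744 + 0.16·(-2.774964) = 0.223750
x=1.320000, w=0.223750: f=-2.394612 → w ← 0.223750 + 0.16·(-2.394612) = -0.159388
x=1.480000, w=-0.159388: f=-2.098850 → w ← -0.159388 + 0.16·(-2.098850) = -0.495204
w(1.64) ≈ -0.4952

-0.4952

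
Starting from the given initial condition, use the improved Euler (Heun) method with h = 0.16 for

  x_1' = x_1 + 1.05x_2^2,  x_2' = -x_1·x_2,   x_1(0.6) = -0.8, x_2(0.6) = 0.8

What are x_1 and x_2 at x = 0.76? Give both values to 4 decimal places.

-0.8075, 0.9104

Heun on (x_1,x_2): k1 = f(x_n, state_n); k2 = f(x_n + h, state_n + h·k1); state_{n+1} = state_n + (h/2)·(k1 + k2).
0.600000: (-0.800000, 0.800000)
  k1 = (-0.128000, 0.640000)
  predictor → (-0.820480, 0.902400)
  k2 = (0.034562, 0.740401)
  → (-0.807475, 0.910432)
(x_1(0.76), x_2(0.76)) ≈ (-0.8075, 0.9104)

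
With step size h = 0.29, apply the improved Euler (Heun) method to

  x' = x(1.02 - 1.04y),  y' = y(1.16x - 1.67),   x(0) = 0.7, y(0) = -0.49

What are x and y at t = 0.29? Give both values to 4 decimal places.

Heun on (x,y): k1 = f(t_n, state_n); k2 = f(t_n + h, state_n + h·k1); state_{n+1} = state_n + (h/2)·(k1 + k2).
0.000000: (0.700000, -0.490000)
  k1 = (1.070720, 0.420420)
  predictor → (1.010509, -0.368078)
  k2 = (1.417543, 0.183233)
  → (1.060798, -0.402470)
(x(0.29), y(0.29)) ≈ (1.0608, -0.4025)

1.0608, -0.4025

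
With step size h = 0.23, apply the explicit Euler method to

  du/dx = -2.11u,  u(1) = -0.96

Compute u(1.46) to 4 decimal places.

-0.2543

Euler: u_{n+1} = u_n + h·f(x_n, u_n).
x=1.000000, u=-0.960000: f=2.025600 → u ← -0.960000 + 0.23·2.025600 = -0.494112
x=1.230000, u=-0.494112: f=1.042576 → u ← -0.494112 + 0.23·1.042576 = -0.254319
u(1.46) ≈ -0.2543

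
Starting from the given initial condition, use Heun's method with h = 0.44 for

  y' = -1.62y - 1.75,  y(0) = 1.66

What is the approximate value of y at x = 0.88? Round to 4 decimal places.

-0.2775

Heun: k1 = f(x_n, y_n); k2 = f(x_n + h, y_n + h·k1); y_{n+1} = y_n + (h/2)·(k1 + k2).
x=0.000000, y=1.660000:
  k1 = f(0.000000, 1.660000) = -4.439200
  k2 = f(0.440000, -0.293248) = -1.274938
  y ← 1.660000 + (0.44/2)·(-4.439200 + (-1.274938)) = 0.402890
x=0.440000, y=0.402890:
  k1 = f(0.440000, 0.402890) = -2.402681
  k2 = f(0.880000, -0.654290) = -0.690050
  y ← 0.402890 + (0.44/2)·(-2.402681 + (-0.690050)) = -0.277511
y(0.88) ≈ -0.2775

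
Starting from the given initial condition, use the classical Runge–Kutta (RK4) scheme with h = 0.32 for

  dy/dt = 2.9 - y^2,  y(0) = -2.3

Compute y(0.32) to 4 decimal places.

-4.3267

RK4: k1 = f(t_n, y_n); k2 = f(t_n + h/2, y_n + (h/2)·k1); k3 = f(t_n + h/2, y_n + (h/2)·k2); k4 = f(t_n + h, y_n + h·k3); y_{n+1} = y_n + (h/6)·(k1 + 2k2 + 2k3 + k4).
t=0.000000, y=-2.300000:
  k1 = f(0.000000, -2.300000) = -2.390000
  k2 = f(0.160000, -2.682400) = -4.295270
  k3 = f(0.160000, -2.987243) = -6.023622
  k4 = f(0.320000, -4.227559) = -14.972255
  y ← -2.300000 + (0.32/6)·(k1 + 2k2 + 2k3 + k4) = -4.326669
y(0.32) ≈ -4.3267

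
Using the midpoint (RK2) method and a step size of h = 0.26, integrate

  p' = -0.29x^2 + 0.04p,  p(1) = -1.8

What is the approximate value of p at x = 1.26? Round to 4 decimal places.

-1.9155

Midpoint: k1 = f(x_n, p_n); k2 = f(x_n + h/2, p_n + (h/2)·k1); p_{n+1} = p_n + h·k2.
x=1.000000, p=-1.800000:
  k1 = f(1.000000, -1.800000) = -0.362000
  k2 = f(1.130000, -1.847060) = -0.444183
  p ← -1.800000 + 0.26·(-0.444183) = -1.915488
p(1.26) ≈ -1.9155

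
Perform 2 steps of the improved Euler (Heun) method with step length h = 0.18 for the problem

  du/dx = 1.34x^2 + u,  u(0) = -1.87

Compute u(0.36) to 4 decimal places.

Heun: k1 = f(x_n, u_n); k2 = f(x_n + h, u_n + h·k1); u_{n+1} = u_n + (h/2)·(k1 + k2).
x=0.000000, u=-1.870000:
  k1 = f(0.000000, -1.870000) = -1.870000
  k2 = f(0.180000, -2.206600) = -2.163184
  u ← -1.870000 + (0.18/2)·(-1.870000 + (-2.163184)) = -2.232987
x=0.180000, u=-2.232987:
  k1 = f(0.180000, -2.232987) = -2.189571
  k2 = f(0.360000, -2.627109) = -2.453445
  u ← -2.232987 + (0.18/2)·(-2.189571 + (-2.453445)) = -2.650858
u(0.36) ≈ -2.6509

-2.6509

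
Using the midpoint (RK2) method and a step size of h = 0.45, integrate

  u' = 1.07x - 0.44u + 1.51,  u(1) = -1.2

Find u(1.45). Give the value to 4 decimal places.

Midpoint: k1 = f(x_n, u_n); k2 = f(x_n + h/2, u_n + (h/2)·k1); u_{n+1} = u_n + h·k2.
x=1.000000, u=-1.200000:
  k1 = f(1.000000, -1.200000) = 3.108000
  k2 = f(1.225000, -0.500700) = 3.041058
  u ← -1.200000 + 0.45·3.041058 = 0.168476
u(1.45) ≈ 0.1685

0.1685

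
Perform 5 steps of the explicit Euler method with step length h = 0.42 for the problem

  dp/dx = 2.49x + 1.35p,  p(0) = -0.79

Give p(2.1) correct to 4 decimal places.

0.2049

Euler: p_{n+1} = p_n + h·f(x_n, p_n).
x=0.000000, p=-0.790000: f=-1.066500 → p ← -0.790000 + 0.42·(-1.066500) = -1.237930
x=0.420000, p=-1.237930: f=-0.625406 → p ← -1.237930 + 0.42·(-0.625406) = -1.500600
x=0.840000, p=-1.500600: f=0.065790 → p ← -1.500600 + 0.42·0.065790 = -1.472969
x=1.260000, p=-1.472969: f=1.148892 → p ← -1.472969 + 0.42·1.148892 = -0.990434
x=1.680000, p=-0.990434: f=2.846114 → p ← -0.990434 + 0.42·2.846114 = 0.204934
p(2.1) ≈ 0.2049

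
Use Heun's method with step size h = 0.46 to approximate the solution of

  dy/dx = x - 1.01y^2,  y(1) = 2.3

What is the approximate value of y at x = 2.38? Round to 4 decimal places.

1.5607

Heun: k1 = f(x_n, y_n); k2 = f(x_n + h, y_n + h·k1); y_{n+1} = y_n + (h/2)·(k1 + k2).
x=1.000000, y=2.300000:
  k1 = f(1.000000, 2.300000) = -4.342900
  k2 = f(1.460000, 0.302266) = 1.367722
  y ← 2.300000 + (0.46/2)·(-4.342900 + 1.367722) = 1.615709
x=1.460000, y=1.615709:
  k1 = f(1.460000, 1.615709) = -1.176621
  k2 = f(1.920000, 1.074463) = 0.753984
  y ← 1.615709 + (0.46/2)·(-1.176621 + 0.753984) = 1.518502
x=1.920000, y=1.518502:
  k1 = f(1.920000, 1.518502) = -0.408908
  k2 = f(2.380000, 1.330405) = 0.592324
  y ← 1.518502 + (0.46/2)·(-0.408908 + 0.592324) = 1.560688
y(2.38) ≈ 1.5607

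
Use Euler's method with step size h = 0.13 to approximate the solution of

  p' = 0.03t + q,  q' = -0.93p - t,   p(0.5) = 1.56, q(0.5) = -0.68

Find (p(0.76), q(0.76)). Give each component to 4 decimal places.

Euler on (p,q): p_{n+1} = p_n + h·p', q_{n+1} = q_n + h·q'.
0.500000: (1.560000, -0.680000); f=(-0.665000, -1.950800) → (1.473550, -0.933604)
0.630000: (1.473550, -0.933604); f=(-0.914704, -2.000402) → (1.354638, -1.193656)
(p(0.76), q(0.76)) ≈ (1.3546, -1.1937)

1.3546, -1.1937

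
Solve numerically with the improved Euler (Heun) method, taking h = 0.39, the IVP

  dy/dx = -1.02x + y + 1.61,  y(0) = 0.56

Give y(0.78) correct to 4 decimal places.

2.6773

Heun: k1 = f(x_n, y_n); k2 = f(x_n + h, y_n + h·k1); y_{n+1} = y_n + (h/2)·(k1 + k2).
x=0.000000, y=0.560000:
  k1 = f(0.000000, 0.560000) = 2.170000
  k2 = f(0.390000, 1.406300) = 2.618500
  y ← 0.560000 + (0.39/2)·(2.170000 + 2.618500) = 1.493758
x=0.390000, y=1.493758:
  k1 = f(0.390000, 1.493758) = 2.705958
  k2 = f(0.780000, 2.549081) = 3.363481
  y ← 1.493758 + (0.39/2)·(2.705958 + 3.363481) = 2.677298
y(0.78) ≈ 2.6773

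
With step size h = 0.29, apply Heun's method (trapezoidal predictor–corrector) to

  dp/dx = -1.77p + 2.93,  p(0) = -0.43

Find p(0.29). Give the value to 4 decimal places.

Heun: k1 = f(x_n, p_n); k2 = f(x_n + h, p_n + h·k1); p_{n+1} = p_n + (h/2)·(k1 + k2).
x=0.000000, p=-0.430000:
  k1 = f(0.000000, -0.430000) = 3.691100
  k2 = f(0.290000, 0.640419) = 1.796458
  p ← -0.430000 + (0.29/2)·(3.691100 + 1.796458) = 0.365696
p(0.29) ≈ 0.3657

0.3657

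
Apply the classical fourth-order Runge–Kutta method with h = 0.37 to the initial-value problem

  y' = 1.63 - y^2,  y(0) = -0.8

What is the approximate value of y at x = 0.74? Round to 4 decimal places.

0.2620

RK4: k1 = f(x_n, y_n); k2 = f(x_n + h/2, y_n + (h/2)·k1); k3 = f(x_n + h/2, y_n + (h/2)·k2); k4 = f(x_n + h, y_n + h·k3); y_{n+1} = y_n + (h/6)·(k1 + 2k2 + 2k3 + k4).
x=0.000000, y=-0.800000:
  k1 = f(0.000000, -0.800000) = 0.990000
  k2 = f(0.185000, -0.616850) = 1.249496
  k3 = f(0.185000, -0.568843) = 1.306417
  k4 = f(0.370000, -0.316626) = 1.529748
  y ← -0.800000 + (0.37/6)·(k1 + 2k2 + 2k3 + k4) = -0.329386
x=0.370000, y=-0.329386:
  k1 = f(0.370000, -0.329386) = 1.521505
  k2 = f(0.555000, -0.047908) = 1.627705
  k3 = f(0.555000, -0.028261) = 1.629201
  k4 = f(0.740000, 0.273418) = 1.555242
  y ← -0.329386 + (0.37/6)·(k1 + 2k2 + 2k3 + k4) = 0.262032
y(0.74) ≈ 0.2620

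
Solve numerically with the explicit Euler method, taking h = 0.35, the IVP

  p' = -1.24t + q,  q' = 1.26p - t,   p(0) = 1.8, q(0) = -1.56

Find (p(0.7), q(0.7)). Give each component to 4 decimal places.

0.8339, -0.3357

Euler on (p,q): p_{n+1} = p_n + h·p', q_{n+1} = q_n + h·q'.
0.000000: (1.800000, -1.560000); f=(-1.560000, 2.268000) → (1.254000, -0.766200)
0.350000: (1.254000, -0.766200); f=(-1.200200, 1.230040) → (0.833930, -0.335686)
(p(0.7), q(0.7)) ≈ (0.8339, -0.3357)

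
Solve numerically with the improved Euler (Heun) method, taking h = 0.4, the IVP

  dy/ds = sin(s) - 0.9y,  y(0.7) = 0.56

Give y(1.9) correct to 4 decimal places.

0.8635

Heun: k1 = f(s_n, y_n); k2 = f(s_n + h, y_n + h·k1); y_{n+1} = y_n + (h/2)·(k1 + k2).
s=0.700000, y=0.560000:
  k1 = f(0.700000, 0.560000) = 0.140218
  k2 = f(1.100000, 0.616087) = 0.336729
  y ← 0.560000 + (0.4/2)·(0.140218 + 0.336729) = 0.655389
s=1.100000, y=0.655389:
  k1 = f(1.100000, 0.655389) = 0.301357
  k2 = f(1.500000, 0.775932) = 0.299156
  y ← 0.655389 + (0.4/2)·(0.301357 + 0.299156) = 0.775492
s=1.500000, y=0.775492:
  k1 = f(1.500000, 0.775492) = 0.299552
  k2 = f(1.900000, 0.895313) = 0.140519
  y ← 0.775492 + (0.4/2)·(0.299552 + 0.140519) = 0.863506
y(1.9) ≈ 0.8635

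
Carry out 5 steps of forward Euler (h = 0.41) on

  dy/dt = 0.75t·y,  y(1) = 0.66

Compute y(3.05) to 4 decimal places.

Euler: y_{n+1} = y_n + h·f(t_n, y_n).
t=1.000000, y=0.660000: f=0.495000 → y ← 0.660000 + 0.41·0.495000 = 0.862950
t=1.410000, y=0.862950: f=0.912570 → y ← 0.862950 + 0.41·0.912570 = 1.237104
t=1.820000, y=1.237104: f=1.688646 → y ← 1.237104 + 0.41·1.688646 = 1.929449
t=2.230000, y=1.929449: f=3.227003 → y ← 1.929449 + 0.41·3.227003 = 3.252520
t=2.640000, y=3.252520: f=6.439989 → y ← 3.252520 + 0.41·6.439989 = 5.892915
y(3.05) ≈ 5.8929

5.8929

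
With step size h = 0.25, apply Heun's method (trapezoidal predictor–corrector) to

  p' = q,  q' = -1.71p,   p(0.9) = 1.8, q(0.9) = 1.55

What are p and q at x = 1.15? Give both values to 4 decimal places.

2.0913, 0.6977

Heun on (p,q): k1 = f(x_n, state_n); k2 = f(x_n + h, state_n + h·k1); state_{n+1} = state_n + (h/2)·(k1 + k2).
0.900000: (1.800000, 1.550000)
  k1 = (1.550000, -3.078000)
  predictor → (2.187500, 0.780500)
  k2 = (0.780500, -3.740625)
  → (2.091312, 0.697672)
(p(1.15), q(1.15)) ≈ (2.0913, 0.6977)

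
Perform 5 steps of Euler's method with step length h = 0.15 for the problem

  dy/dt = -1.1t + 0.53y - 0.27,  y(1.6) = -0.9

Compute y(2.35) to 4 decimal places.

-3.3719

Euler: y_{n+1} = y_n + h·f(t_n, y_n).
t=1.600000, y=-0.900000: f=-2.507000 → y ← -0.900000 + 0.15·(-2.507000) = -1.276050
t=1.750000, y=-1.276050: f=-2.871307 → y ← -1.276050 + 0.15·(-2.871307) = -1.706746
t=1.900000, y=-1.706746: f=-3.264575 → y ← -1.706746 + 0.15·(-3.264575) = -2.196432
t=2.050000, y=-2.196432: f=-3.689109 → y ← -2.196432 + 0.15·(-3.689109) = -2.749799
t=2.200000, y=-2.749799: f=-4.147393 → y ← -2.749799 + 0.15·(-4.147393) = -3.371908
y(2.35) ≈ -3.3719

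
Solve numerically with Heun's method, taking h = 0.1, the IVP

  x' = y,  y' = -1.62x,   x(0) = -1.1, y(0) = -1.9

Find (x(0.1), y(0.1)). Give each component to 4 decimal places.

Heun on (x,y): k1 = f(t_n, state_n); k2 = f(t_n + h, state_n + h·k1); state_{n+1} = state_n + (h/2)·(k1 + k2).
0.000000: (-1.100000, -1.900000)
  k1 = (-1.900000, 1.782000)
  predictor → (-1.290000, -1.721800)
  k2 = (-1.721800, 2.089800)
  → (-1.281090, -1.706410)
(x(0.1), y(0.1)) ≈ (-1.2811, -1.7064)

-1.2811, -1.7064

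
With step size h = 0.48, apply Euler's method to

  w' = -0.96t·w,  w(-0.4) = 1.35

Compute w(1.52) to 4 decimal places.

Euler: w_{n+1} = w_n + h·f(t_n, w_n).
t=-0.400000, w=1.350000: f=0.518400 → w ← 1.350000 + 0.48·0.518400 = 1.598832
t=0.080000, w=1.598832: f=-0.122790 → w ← 1.598832 + 0.48·(-0.122790) = 1.539893
t=0.560000, w=1.539893: f=-0.827846 → w ← 1.539893 + 0.48·(-0.827846) = 1.142526
t=1.040000, w=1.142526: f=-1.140698 → w ← 1.142526 + 0.48·(-1.140698) = 0.594991
w(1.52) ≈ 0.5950

0.5950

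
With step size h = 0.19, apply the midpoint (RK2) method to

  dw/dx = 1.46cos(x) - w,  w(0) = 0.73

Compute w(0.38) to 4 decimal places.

0.9477

Midpoint: k1 = f(x_n, w_n); k2 = f(x_n + h/2, w_n + (h/2)·k1); w_{n+1} = w_n + h·k2.
x=0.000000, w=0.730000:
  k1 = f(0.000000, 0.730000) = 0.730000
  k2 = f(0.095000, 0.799350) = 0.654067
  w ← 0.730000 + 0.19·0.654067 = 0.854273
x=0.190000, w=0.854273:
  k1 = f(0.190000, 0.854273) = 0.579454
  k2 = f(0.285000, 0.909321) = 0.491785
  w ← 0.854273 + 0.19·0.491785 = 0.947712
w(0.38) ≈ 0.9477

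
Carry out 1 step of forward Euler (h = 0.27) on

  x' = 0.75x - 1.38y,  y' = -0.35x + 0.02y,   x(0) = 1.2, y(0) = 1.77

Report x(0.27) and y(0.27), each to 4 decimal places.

Euler on (x,y): x_{n+1} = x_n + h·x', y_{n+1} = y_n + h·y'.
0.000000: (1.200000, 1.770000); f=(-1.542600, -0.384600) → (0.783498, 1.666158)
(x(0.27), y(0.27)) ≈ (0.7835, 1.6662)

0.7835, 1.6662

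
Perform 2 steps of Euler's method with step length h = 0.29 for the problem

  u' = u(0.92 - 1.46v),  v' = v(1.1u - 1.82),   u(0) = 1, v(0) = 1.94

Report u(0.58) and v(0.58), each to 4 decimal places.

0.2748, 0.9429

Euler on (u,v): u_{n+1} = u_n + h·u', v_{n+1} = v_n + h·v'.
0.000000: (1.000000, 1.940000); f=(-1.912400, -1.396800) → (0.445404, 1.534928)
0.290000: (0.445404, 1.534928); f=(-0.588376, -2.041540) → (0.274775, 0.942882)
(u(0.58), v(0.58)) ≈ (0.2748, 0.9429)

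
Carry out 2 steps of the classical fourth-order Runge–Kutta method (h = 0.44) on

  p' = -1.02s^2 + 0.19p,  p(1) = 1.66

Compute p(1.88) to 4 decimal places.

-0.0924

RK4: k1 = f(s_n, p_n); k2 = f(s_n + h/2, p_n + (h/2)·k1); k3 = f(s_n + h/2, p_n + (h/2)·k2); k4 = f(s_n + h, p_n + h·k3); p_{n+1} = p_n + (h/6)·(k1 + 2k2 + 2k3 + k4).
s=1.000000, p=1.660000:
  k1 = f(1.000000, 1.660000) = -0.704600
  k2 = f(1.220000, 1.504988) = -1.232220
  k3 = f(1.220000, 1.388912) = -1.254275
  k4 = f(1.440000, 1.108119) = -1.904529
  p ← 1.660000 + (0.44/6)·(k1 + 2k2 + 2k3 + k4) = 1.103978
s=1.440000, p=1.103978:
  k1 = f(1.440000, 1.103978) = -1.905316
  k2 = f(1.660000, 0.684808) = -2.680598
  k3 = f(1.660000, 0.514246) = -2.713005
  k4 = f(1.880000, -0.089744) = -3.622139
  p ← 1.103978 + (0.44/6)·(k1 + 2k2 + 2k3 + k4) = -0.092431
p(1.88) ≈ -0.0924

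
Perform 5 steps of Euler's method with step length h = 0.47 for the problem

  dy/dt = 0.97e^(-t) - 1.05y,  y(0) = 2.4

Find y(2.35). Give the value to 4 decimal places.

Euler: y_{n+1} = y_n + h·f(t_n, y_n).
t=0.000000, y=2.400000: f=-1.550000 → y ← 2.400000 + 0.47·(-1.550000) = 1.671500
t=0.470000, y=1.671500: f=-1.148823 → y ← 1.671500 + 0.47·(-1.148823) = 1.131553
t=0.940000, y=1.131553: f=-0.809222 → y ← 1.131553 + 0.47·(-0.809222) = 0.751219
t=1.410000, y=0.751219: f=-0.551961 → y ← 0.751219 + 0.47·(-0.551961) = 0.491797
t=1.880000, y=0.491797: f=-0.368375 → y ← 0.491797 + 0.47·(-0.368375) = 0.318661
y(2.35) ≈ 0.3187

0.3187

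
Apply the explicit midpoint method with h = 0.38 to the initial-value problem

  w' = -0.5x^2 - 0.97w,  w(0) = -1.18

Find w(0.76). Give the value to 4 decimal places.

Midpoint: k1 = f(x_n, w_n); k2 = f(x_n + h/2, w_n + (h/2)·k1); w_{n+1} = w_n + h·k2.
x=0.000000, w=-1.180000:
  k1 = f(0.000000, -1.180000) = 1.144600
  k2 = f(0.190000, -0.962526) = 0.915600
  w ← -1.180000 + 0.38·0.915600 = -0.832072
x=0.380000, w=-0.832072:
  k1 = f(0.380000, -0.832072) = 0.734910
  k2 = f(0.570000, -0.692439) = 0.509216
  w ← -0.832072 + 0.38·0.509216 = -0.638570
w(0.76) ≈ -0.6386

-0.6386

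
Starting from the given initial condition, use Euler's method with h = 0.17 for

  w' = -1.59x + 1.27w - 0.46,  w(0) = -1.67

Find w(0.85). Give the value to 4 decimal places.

Euler: w_{n+1} = w_n + h·f(x_n, w_n).
x=0.000000, w=-1.670000: f=-2.580900 → w ← -1.670000 + 0.17·(-2.580900) = -2.108753
x=0.170000, w=-2.108753: f=-3.408416 → w ← -2.108753 + 0.17·(-3.408416) = -2.688184
x=0.340000, w=-2.688184: f=-4.414593 → w ← -2.688184 + 0.17·(-4.414593) = -3.438665
x=0.510000, w=-3.438665: f=-5.638004 → w ← -3.438665 + 0.17·(-5.638004) = -4.397125
x=0.680000, w=-4.397125: f=-7.125549 → w ← -4.397125 + 0.17·(-7.125549) = -5.608469
w(0.85) ≈ -5.6085

-5.6085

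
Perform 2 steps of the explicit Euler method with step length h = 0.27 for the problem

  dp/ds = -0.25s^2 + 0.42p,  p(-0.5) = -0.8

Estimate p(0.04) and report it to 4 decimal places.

-1.0141

Euler: p_{n+1} = p_n + h·f(s_n, p_n).
s=-0.500000, p=-0.800000: f=-0.398500 → p ← -0.800000 + 0.27·(-0.398500) = -0.907595
s=-0.230000, p=-0.907595: f=-0.394415 → p ← -0.907595 + 0.27·(-0.394415) = -1.014087
p(0.04) ≈ -1.0141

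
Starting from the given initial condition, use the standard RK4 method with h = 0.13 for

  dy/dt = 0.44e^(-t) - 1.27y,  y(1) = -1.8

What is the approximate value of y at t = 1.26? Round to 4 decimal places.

RK4: k1 = f(t_n, y_n); k2 = f(t_n + h/2, y_n + (h/2)·k1); k3 = f(t_n + h/2, y_n + (h/2)·k2); k4 = f(t_n + h, y_n + h·k3); y_{n+1} = y_n + (h/6)·(k1 + 2k2 + 2k3 + k4).
t=1.000000, y=-1.800000:
  k1 = f(1.000000, -1.800000) = 2.447867
  k2 = f(1.065000, -1.640889) = 2.235609
  k3 = f(1.065000, -1.654685) = 2.253131
  k4 = f(1.130000, -1.507093) = 2.056143
  y ← -1.800000 + (0.13/6)·(k1 + 2k2 + 2k3 + k4) = -1.507901
t=1.130000, y=-1.507901:
  k1 = f(1.130000, -1.507901) = 2.057169
  k2 = f(1.195000, -1.374185) = 1.878405
  k3 = f(1.195000, -1.385805) = 1.893162
  k4 = f(1.260000, -1.261790) = 1.727281
  y ← -1.507901 + (0.13/6)·(k1 + 2k2 + 2k3 + k4) = -1.262470
y(1.26) ≈ -1.2625

-1.2625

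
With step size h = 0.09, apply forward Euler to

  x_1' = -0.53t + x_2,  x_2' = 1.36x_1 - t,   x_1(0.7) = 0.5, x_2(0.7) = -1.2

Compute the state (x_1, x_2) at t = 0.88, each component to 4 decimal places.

0.2128, -1.2290

Euler on (x_1,x_2): x_1_{n+1} = x_1_n + h·x_1', x_2_{n+1} = x_2_n + h·x_2'.
0.700000: (0.500000, -1.200000); f=(-1.571000, -0.020000) → (0.358610, -1.201800)
0.790000: (0.358610, -1.201800); f=(-1.620500, -0.302290) → (0.212765, -1.229006)
(x_1(0.88), x_2(0.88)) ≈ (0.2128, -1.2290)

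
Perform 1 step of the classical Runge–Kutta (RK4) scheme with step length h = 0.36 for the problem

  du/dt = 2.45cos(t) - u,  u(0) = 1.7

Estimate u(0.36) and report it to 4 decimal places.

1.9093

RK4: k1 = f(t_n, u_n); k2 = f(t_n + h/2, u_n + (h/2)·k1); k3 = f(t_n + h/2, u_n + (h/2)·k2); k4 = f(t_n + h, u_n + h·k3); u_{n+1} = u_n + (h/6)·(k1 + 2k2 + 2k3 + k4).
t=0.000000, u=1.700000:
  k1 = f(0.000000, 1.700000) = 0.750000
  k2 = f(0.180000, 1.835000) = 0.575417
  k3 = f(0.180000, 1.803575) = 0.606842
  k4 = f(0.360000, 1.918463) = 0.374484
  u ← 1.700000 + (0.36/6)·(k1 + 2k2 + 2k3 + k4) = 1.909340
u(0.36) ≈ 1.9093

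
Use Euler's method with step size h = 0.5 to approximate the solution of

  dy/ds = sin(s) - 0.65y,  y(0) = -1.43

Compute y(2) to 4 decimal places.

Euler: y_{n+1} = y_n + h·f(s_n, y_n).
s=0.000000, y=-1.430000: f=0.929500 → y ← -1.430000 + 0.5·0.929500 = -0.965250
s=0.500000, y=-0.965250: f=1.106838 → y ← -0.965250 + 0.5·1.106838 = -0.411831
s=1.000000, y=-0.411831: f=1.109161 → y ← -0.411831 + 0.5·1.109161 = 0.142750
s=1.500000, y=0.142750: f=0.904708 → y ← 0.142750 + 0.5·0.904708 = 0.595103
y(2) ≈ 0.5951

0.5951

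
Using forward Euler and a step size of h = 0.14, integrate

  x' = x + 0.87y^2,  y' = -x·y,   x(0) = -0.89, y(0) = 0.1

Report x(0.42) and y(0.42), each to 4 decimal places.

-1.3132, 0.1492

Euler on (x,y): x_{n+1} = x_n + h·x', y_{n+1} = y_n + h·y'.
0.000000: (-0.890000, 0.100000); f=(-0.881300, 0.089000) → (-1.013382, 0.112460)
0.140000: (-1.013382, 0.112460); f=(-1.002379, 0.113965) → (-1.153715, 0.128415)
0.280000: (-1.153715, 0.128415); f=(-1.139368, 0.148154) → (-1.313227, 0.149157)
(x(0.42), y(0.42)) ≈ (-1.3132, 0.1492)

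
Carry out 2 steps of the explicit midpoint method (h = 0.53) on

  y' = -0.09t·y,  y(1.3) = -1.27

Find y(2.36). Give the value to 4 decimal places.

-1.0655

Midpoint: k1 = f(t_n, y_n); k2 = f(t_n + h/2, y_n + (h/2)·k1); y_{n+1} = y_n + h·k2.
t=1.300000, y=-1.270000:
  k1 = f(1.300000, -1.270000) = 0.148590
  k2 = f(1.565000, -1.230624) = 0.173333
  y ← -1.270000 + 0.53·0.173333 = -1.178133
t=1.830000, y=-1.178133:
  k1 = f(1.830000, -1.178133) = 0.194039
  k2 = f(2.095000, -1.126713) = 0.212442
  y ← -1.178133 + 0.53·0.212442 = -1.065539
y(2.36) ≈ -1.0655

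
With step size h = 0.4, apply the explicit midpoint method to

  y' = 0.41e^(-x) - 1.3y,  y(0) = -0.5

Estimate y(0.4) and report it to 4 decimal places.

-0.2160

Midpoint: k1 = f(x_n, y_n); k2 = f(x_n + h/2, y_n + (h/2)·k1); y_{n+1} = y_n + h·k2.
x=0.000000, y=-0.500000:
  k1 = f(0.000000, -0.500000) = 1.060000
  k2 = f(0.200000, -0.288000) = 0.710080
  y ← -0.500000 + 0.4·0.710080 = -0.215968
y(0.4) ≈ -0.2160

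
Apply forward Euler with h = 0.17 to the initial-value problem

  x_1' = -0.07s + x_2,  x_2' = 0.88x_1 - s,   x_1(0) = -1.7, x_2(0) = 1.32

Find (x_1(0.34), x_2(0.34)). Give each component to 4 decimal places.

Euler on (x_1,x_2): x_1_{n+1} = x_1_n + h·x_1', x_2_{n+1} = x_2_n + h·x_2'.
0.000000: (-1.700000, 1.320000); f=(1.320000, -1.496000) → (-1.475600, 1.065680)
0.170000: (-1.475600, 1.065680); f=(1.053780, -1.468528) → (-1.296457, 0.816030)
(x_1(0.34), x_2(0.34)) ≈ (-1.2965, 0.8160)

-1.2965, 0.8160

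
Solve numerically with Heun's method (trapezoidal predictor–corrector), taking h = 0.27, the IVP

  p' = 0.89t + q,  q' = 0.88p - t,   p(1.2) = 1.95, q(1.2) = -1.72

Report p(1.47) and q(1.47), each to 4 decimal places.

1.8252, -1.6380

Heun on (p,q): k1 = f(t_n, state_n); k2 = f(t_n + h, state_n + h·k1); state_{n+1} = state_n + (h/2)·(k1 + k2).
1.200000: (1.950000, -1.720000)
  k1 = (-0.652000, 0.516000)
  predictor → (1.773960, -1.580680)
  k2 = (-0.272380, 0.091085)
  → (1.825209, -1.638044)
(p(1.47), q(1.47)) ≈ (1.8252, -1.6380)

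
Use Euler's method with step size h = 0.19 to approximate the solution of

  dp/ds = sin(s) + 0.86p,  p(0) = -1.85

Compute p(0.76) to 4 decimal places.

Euler: p_{n+1} = p_n + h·f(s_n, p_n).
s=0.000000, p=-1.850000: f=-1.591000 → p ← -1.850000 + 0.19·(-1.591000) = -2.152290
s=0.190000, p=-2.152290: f=-1.662111 → p ← -2.152290 + 0.19·(-1.662111) = -2.468091
s=0.380000, p=-2.468091: f=-1.751638 → p ← -2.468091 + 0.19·(-1.751638) = -2.800902
s=0.570000, p=-2.800902: f=-1.869144 → p ← -2.800902 + 0.19·(-1.869144) = -3.156040
p(0.76) ≈ -3.1560

-3.1560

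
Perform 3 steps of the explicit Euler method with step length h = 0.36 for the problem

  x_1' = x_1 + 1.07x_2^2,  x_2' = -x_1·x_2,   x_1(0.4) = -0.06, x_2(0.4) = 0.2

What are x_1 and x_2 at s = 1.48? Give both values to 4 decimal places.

-0.0837, 0.2148

Euler on (x_1,x_2): x_1_{n+1} = x_1_n + h·x_1', x_2_{n+1} = x_2_n + h·x_2'.
0.400000: (-0.060000, 0.200000); f=(-0.017200, 0.012000) → (-0.066192, 0.204320)
0.760000: (-0.066192, 0.204320); f=(-0.021523, 0.013524) → (-0.073940, 0.209189)
1.120000: (-0.073940, 0.209189); f=(-0.027117, 0.015467) → (-0.083702, 0.214757)
(x_1(1.48), x_2(1.48)) ≈ (-0.0837, 0.2148)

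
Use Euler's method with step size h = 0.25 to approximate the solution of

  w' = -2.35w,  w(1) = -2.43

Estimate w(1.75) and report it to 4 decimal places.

-0.1706

Euler: w_{n+1} = w_n + h·f(x_n, w_n).
x=1.000000, w=-2.430000: f=5.710500 → w ← -2.430000 + 0.25·5.710500 = -1.002375
x=1.250000, w=-1.002375: f=2.355581 → w ← -1.002375 + 0.25·2.355581 = -0.413480
x=1.500000, w=-0.413480: f=0.971677 → w ← -0.413480 + 0.25·0.971677 = -0.170560
w(1.75) ≈ -0.1706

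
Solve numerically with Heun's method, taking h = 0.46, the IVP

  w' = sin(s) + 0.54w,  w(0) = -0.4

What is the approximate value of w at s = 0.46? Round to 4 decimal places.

-0.4096

Heun: k1 = f(s_n, w_n); k2 = f(s_n + h, w_n + h·k1); w_{n+1} = w_n + (h/2)·(k1 + k2).
s=0.000000, w=-0.400000:
  k1 = f(0.000000, -0.400000) = -0.216000
  k2 = f(0.460000, -0.499360) = 0.174294
  w ← -0.400000 + (0.46/2)·(-0.216000 + 0.174294) = -0.409592
w(0.46) ≈ -0.4096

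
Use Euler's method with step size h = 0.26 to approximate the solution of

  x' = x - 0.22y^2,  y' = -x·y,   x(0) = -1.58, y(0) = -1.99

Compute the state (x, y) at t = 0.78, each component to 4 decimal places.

-5.2088, -8.1599

Euler on (x,y): x_{n+1} = x_n + h·x', y_{n+1} = y_n + h·y'.
0.000000: (-1.580000, -1.990000); f=(-2.451222, -3.144200) → (-2.217318, -2.807492)
0.260000: (-2.217318, -2.807492); f=(-3.951360, -6.225102) → (-3.244671, -4.426018)
0.520000: (-3.244671, -4.426018); f=(-7.554392, -14.360975) → (-5.208813, -8.159872)
(x(0.78), y(0.78)) ≈ (-5.2088, -8.1599)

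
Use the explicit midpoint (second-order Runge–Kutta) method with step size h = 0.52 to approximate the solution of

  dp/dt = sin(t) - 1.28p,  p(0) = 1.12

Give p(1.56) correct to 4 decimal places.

0.7410

Midpoint: k1 = f(t_n, p_n); k2 = f(t_n + h/2, p_n + (h/2)·k1); p_{n+1} = p_n + h·k2.
t=0.000000, p=1.120000:
  k1 = f(0.000000, 1.120000) = -1.433600
  k2 = f(0.260000, 0.747264) = -0.699417
  p ← 1.120000 + 0.52·(-0.699417) = 0.756303
t=0.520000, p=0.756303:
  k1 = f(0.520000, 0.756303) = -0.471188
  k2 = f(0.780000, 0.633794) = -0.107977
  p ← 0.756303 + 0.52·(-0.107977) = 0.700155
t=1.040000, p=0.700155:
  k1 = f(1.040000, 0.700155) = -0.033794
  k2 = f(1.300000, 0.691368) = 0.078607
  p ← 0.700155 + 0.52·0.078607 = 0.741030
p(1.56) ≈ 0.7410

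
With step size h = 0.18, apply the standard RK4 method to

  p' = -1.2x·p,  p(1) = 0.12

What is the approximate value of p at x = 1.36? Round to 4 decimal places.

0.0721

RK4: k1 = f(x_n, p_n); k2 = f(x_n + h/2, p_n + (h/2)·k1); k3 = f(x_n + h/2, p_n + (h/2)·k2); k4 = f(x_n + h, p_n + h·k3); p_{n+1} = p_n + (h/6)·(k1 + 2k2 + 2k3 + k4).
x=1.000000, p=0.120000:
  k1 = f(1.000000, 0.120000) = -0.144000
  k2 = f(1.090000, 0.107040) = -0.140008
  k3 = f(1.090000, 0.107399) = -0.140478
  k4 = f(1.180000, 0.094714) = -0.134115
  p ← 0.120000 + (0.18/6)·(k1 + 2k2 + 2k3 + k4) = 0.094827
x=1.180000, p=0.094827:
  k1 = f(1.180000, 0.094827) = -0.134276
  k2 = f(1.270000, 0.082743) = -0.126100
  k3 = f(1.270000, 0.083478) = -0.127221
  k4 = f(1.360000, 0.071928) = -0.117386
  p ← 0.094827 + (0.18/6)·(k1 + 2k2 + 2k3 + k4) = 0.072078
p(1.36) ≈ 0.0721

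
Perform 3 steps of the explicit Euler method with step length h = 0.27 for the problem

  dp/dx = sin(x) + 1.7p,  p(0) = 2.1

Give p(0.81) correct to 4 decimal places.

Euler: p_{n+1} = p_n + h·f(x_n, p_n).
x=0.000000, p=2.100000: f=3.570000 → p ← 2.100000 + 0.27·3.570000 = 3.063900
x=0.270000, p=3.063900: f=5.475361 → p ← 3.063900 + 0.27·5.475361 = 4.542248
x=0.540000, p=4.542248: f=8.235957 → p ← 4.542248 + 0.27·8.235957 = 6.765956
p(0.81) ≈ 6.7660

6.7660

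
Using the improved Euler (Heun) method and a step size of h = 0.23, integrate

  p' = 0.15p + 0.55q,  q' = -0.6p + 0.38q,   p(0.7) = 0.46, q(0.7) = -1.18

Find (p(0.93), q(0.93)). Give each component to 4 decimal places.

Heun on (p,q): k1 = f(s_n, state_n); k2 = f(s_n + h, state_n + h·k1); state_{n+1} = state_n + (h/2)·(k1 + k2).
0.700000: (0.460000, -1.180000)
  k1 = (-0.580000, -0.724400)
  predictor → (0.326600, -1.346612)
  k2 = (-0.691647, -0.707673)
  → (0.313761, -1.344688)
(p(0.93), q(0.93)) ≈ (0.3138, -1.3447)

0.3138, -1.3447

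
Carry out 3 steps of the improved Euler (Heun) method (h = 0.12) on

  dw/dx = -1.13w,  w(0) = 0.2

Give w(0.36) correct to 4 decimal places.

0.1333

Heun: k1 = f(x_n, w_n); k2 = f(x_n + h, w_n + h·k1); w_{n+1} = w_n + (h/2)·(k1 + k2).
x=0.000000, w=0.200000:
  k1 = f(0.000000, 0.200000) = -0.226000
  k2 = f(0.120000, 0.172880) = -0.195354
  w ← 0.200000 + (0.12/2)·(-0.226000 + (-0.195354)) = 0.174719
x=0.120000, w=0.174719:
  k1 = f(0.120000, 0.174719) = -0.197432
  k2 = f(0.240000, 0.151027) = -0.170660
  w ← 0.174719 + (0.12/2)·(-0.197432 + (-0.170660)) = 0.152633
x=0.240000, w=0.152633:
  k1 = f(0.240000, 0.152633) = -0.172475
  k2 = f(0.360000, 0.131936) = -0.149088
  w ← 0.152633 + (0.12/2)·(-0.172475 + (-0.149088)) = 0.133339
w(0.36) ≈ 0.1333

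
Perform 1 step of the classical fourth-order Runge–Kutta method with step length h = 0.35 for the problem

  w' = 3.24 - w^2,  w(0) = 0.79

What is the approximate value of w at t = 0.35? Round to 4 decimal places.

1.4353

RK4: k1 = f(t_n, w_n); k2 = f(t_n + h/2, w_n + (h/2)·k1); k3 = f(t_n + h/2, w_n + (h/2)·k2); k4 = f(t_n + h, w_n + h·k3); w_{n+1} = w_n + (h/6)·(k1 + 2k2 + 2k3 + k4).
t=0.000000, w=0.790000:
  k1 = f(0.000000, 0.790000) = 2.615900
  k2 = f(0.175000, 1.247783) = 1.683039
  k3 = f(0.175000, 1.084532) = 2.063791
  k4 = f(0.350000, 1.512327) = 0.952868
  w ← 0.790000 + (0.35/6)·(k1 + 2k2 + 2k3 + k4) = 1.435308
w(0.35) ≈ 1.4353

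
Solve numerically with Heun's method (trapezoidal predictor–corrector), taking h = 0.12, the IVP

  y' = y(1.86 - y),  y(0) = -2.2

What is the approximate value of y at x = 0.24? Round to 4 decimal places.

-8.0521

Heun: k1 = f(x_n, y_n); k2 = f(x_n + h, y_n + h·k1); y_{n+1} = y_n + (h/2)·(k1 + k2).
x=0.000000, y=-2.200000:
  k1 = f(0.000000, -2.200000) = -8.932000
  k2 = f(0.120000, -3.271840) = -16.790559
  y ← -2.200000 + (0.12/2)·(-8.932000 + (-16.790559)) = -3.743354
x=0.120000, y=-3.743354:
  k1 = f(0.120000, -3.743354) = -20.975334
  k2 = f(0.240000, -6.260394) = -50.836860
  y ← -3.743354 + (0.12/2)·(-20.975334 + (-50.836860)) = -8.052085
y(0.24) ≈ -8.0521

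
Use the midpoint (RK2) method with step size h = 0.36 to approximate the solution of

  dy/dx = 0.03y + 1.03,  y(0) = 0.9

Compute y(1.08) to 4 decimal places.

Midpoint: k1 = f(x_n, y_n); k2 = f(x_n + h/2, y_n + (h/2)·k1); y_{n+1} = y_n + h·k2.
x=0.000000, y=0.900000:
  k1 = f(0.000000, 0.900000) = 1.057000
  k2 = f(0.180000, 1.090260) = 1.062708
  y ← 0.900000 + 0.36·1.062708 = 1.282575
x=0.360000, y=1.282575:
  k1 = f(0.360000, 1.282575) = 1.068477
  k2 = f(0.540000, 1.474901) = 1.074247
  y ← 1.282575 + 0.36·1.074247 = 1.669304
x=0.720000, y=1.669304:
  k1 = f(0.720000, 1.669304) = 1.080079
  k2 = f(0.900000, 1.863718) = 1.085912
  y ← 1.669304 + 0.36·1.085912 = 2.060232
y(1.08) ≈ 2.0602

2.0602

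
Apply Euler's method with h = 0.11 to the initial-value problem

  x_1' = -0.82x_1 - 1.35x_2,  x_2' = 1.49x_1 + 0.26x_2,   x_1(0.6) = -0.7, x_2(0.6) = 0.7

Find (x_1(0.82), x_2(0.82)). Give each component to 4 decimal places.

Euler on (x_1,x_2): x_1_{n+1} = x_1_n + h·x_1', x_2_{n+1} = x_2_n + h·x_2'.
0.600000: (-0.700000, 0.700000); f=(-0.371000, -0.861000) → (-0.740810, 0.605290)
0.710000: (-0.740810, 0.605290); f=(-0.209677, -0.946431) → (-0.763875, 0.501183)
(x_1(0.82), x_2(0.82)) ≈ (-0.7639, 0.5012)

-0.7639, 0.5012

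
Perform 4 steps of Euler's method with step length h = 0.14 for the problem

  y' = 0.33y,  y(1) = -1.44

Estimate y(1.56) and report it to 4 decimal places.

Euler: y_{n+1} = y_n + h·f(x_n, y_n).
x=1.000000, y=-1.440000: f=-0.475200 → y ← -1.440000 + 0.14·(-0.475200) = -1.506528
x=1.140000, y=-1.506528: f=-0.497154 → y ← -1.506528 + 0.14·(-0.497154) = -1.576130
x=1.280000, y=-1.576130: f=-0.520123 → y ← -1.576130 + 0.14·(-0.520123) = -1.648947
x=1.420000, y=-1.648947: f=-0.544152 → y ← -1.648947 + 0.14·(-0.544152) = -1.725128
y(1.56) ≈ -1.7251

-1.7251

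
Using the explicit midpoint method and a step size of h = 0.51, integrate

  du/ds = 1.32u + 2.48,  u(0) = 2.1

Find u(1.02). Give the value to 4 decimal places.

Midpoint: k1 = f(s_n, u_n); k2 = f(s_n + h/2, u_n + (h/2)·k1); u_{n+1} = u_n + h·k2.
s=0.000000, u=2.100000:
  k1 = f(0.000000, 2.100000) = 5.252000
  k2 = f(0.255000, 3.439260) = 7.019823
  u ← 2.100000 + 0.51·7.019823 = 5.680110
s=0.510000, u=5.680110:
  k1 = f(0.510000, 5.680110) = 9.977745
  k2 = f(0.765000, 8.224435) = 13.336254
  u ← 5.680110 + 0.51·13.336254 = 12.481599
u(1.02) ≈ 12.4816

12.4816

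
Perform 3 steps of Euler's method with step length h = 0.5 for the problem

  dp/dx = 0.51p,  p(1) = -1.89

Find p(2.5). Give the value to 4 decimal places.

-3.7359

Euler: p_{n+1} = p_n + h·f(x_n, p_n).
x=1.000000, p=-1.890000: f=-0.963900 → p ← -1.890000 + 0.5·(-0.963900) = -2.371950
x=1.500000, p=-2.371950: f=-1.209695 → p ← -2.371950 + 0.5·(-1.209695) = -2.976797
x=2.000000, p=-2.976797: f=-1.518167 → p ← -2.976797 + 0.5·(-1.518167) = -3.735881
p(2.5) ≈ -3.7359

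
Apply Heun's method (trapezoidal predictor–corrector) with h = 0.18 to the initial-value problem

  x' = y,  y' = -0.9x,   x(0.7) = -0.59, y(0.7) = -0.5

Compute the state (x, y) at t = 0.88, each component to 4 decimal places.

-0.6714, -0.3971

Heun on (x,y): k1 = f(t_n, state_n); k2 = f(t_n + h, state_n + h·k1); state_{n+1} = state_n + (h/2)·(k1 + k2).
0.700000: (-0.590000, -0.500000)
  k1 = (-0.500000, 0.531000)
  predictor → (-0.680000, -0.404420)
  k2 = (-0.404420, 0.612000)
  → (-0.671398, -0.397130)
(x(0.88), y(0.88)) ≈ (-0.6714, -0.3971)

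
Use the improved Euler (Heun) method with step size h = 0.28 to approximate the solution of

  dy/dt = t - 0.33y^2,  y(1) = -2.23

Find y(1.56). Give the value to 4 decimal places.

Heun: k1 = f(t_n, y_n); k2 = f(t_n + h, y_n + h·k1); y_{n+1} = y_n + (h/2)·(k1 + k2).
t=1.000000, y=-2.230000:
  k1 = f(1.000000, -2.230000) = -0.641057
  k2 = f(1.280000, -2.409496) = -0.635871
  y ← -2.230000 + (0.28/2)·(-0.641057 + (-0.635871)) = -2.408770
t=1.280000, y=-2.408770:
  k1 = f(1.280000, -2.408770) = -0.634717
  k2 = f(1.560000, -2.586491) = -0.647678
  y ← -2.408770 + (0.28/2)·(-0.634717 + (-0.647678)) = -2.588305
y(1.56) ≈ -2.5883

-2.5883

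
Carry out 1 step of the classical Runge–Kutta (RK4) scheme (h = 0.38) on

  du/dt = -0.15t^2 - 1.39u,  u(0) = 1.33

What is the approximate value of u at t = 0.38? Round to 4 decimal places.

0.7822

RK4: k1 = f(t_n, u_n); k2 = f(t_n + h/2, u_n + (h/2)·k1); k3 = f(t_n + h/2, u_n + (h/2)·k2); k4 = f(t_n + h, u_n + h·k3); u_{n+1} = u_n + (h/6)·(k1 + 2k2 + 2k3 + k4).
t=0.000000, u=1.330000:
  k1 = f(0.000000, 1.330000) = -1.848700
  k2 = f(0.190000, 0.978747) = -1.365873
  k3 = f(0.190000, 1.070484) = -1.493388
  k4 = f(0.380000, 0.762513) = -1.081553
  u ← 1.330000 + (0.38/6)·(k1 + 2k2 + 2k3 + k4) = 0.782244
u(0.38) ≈ 0.7822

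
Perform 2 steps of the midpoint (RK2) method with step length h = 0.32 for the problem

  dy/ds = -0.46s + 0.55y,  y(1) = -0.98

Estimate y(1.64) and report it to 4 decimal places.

-1.8451

Midpoint: k1 = f(s_n, y_n); k2 = f(s_n + h/2, y_n + (h/2)·k1); y_{n+1} = y_n + h·k2.
s=1.000000, y=-0.980000:
  k1 = f(1.000000, -0.980000) = -0.999000
  k2 = f(1.160000, -1.139840) = -1.160512
  y ← -0.980000 + 0.32·(-1.160512) = -1.351364
s=1.320000, y=-1.351364:
  k1 = f(1.320000, -1.351364) = -1.350450
  k2 = f(1.480000, -1.567436) = -1.542890
  y ← -1.351364 + 0.32·(-1.542890) = -1.845089
y(1.64) ≈ -1.8451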